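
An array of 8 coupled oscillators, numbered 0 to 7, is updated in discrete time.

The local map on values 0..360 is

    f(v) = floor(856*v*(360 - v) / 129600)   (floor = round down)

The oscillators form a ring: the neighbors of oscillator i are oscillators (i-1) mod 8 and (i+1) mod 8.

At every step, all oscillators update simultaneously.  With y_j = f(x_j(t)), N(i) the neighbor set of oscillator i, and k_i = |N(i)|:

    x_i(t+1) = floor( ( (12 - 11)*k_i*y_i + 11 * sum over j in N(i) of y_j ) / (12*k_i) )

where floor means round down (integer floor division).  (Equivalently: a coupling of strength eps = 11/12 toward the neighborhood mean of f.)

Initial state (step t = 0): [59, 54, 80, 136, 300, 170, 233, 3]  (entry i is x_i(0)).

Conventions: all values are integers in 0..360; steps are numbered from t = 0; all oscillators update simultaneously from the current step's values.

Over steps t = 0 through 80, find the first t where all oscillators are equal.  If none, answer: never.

Simulating step by step:
t=0: [59, 54, 80, 136, 300, 170, 233, 3]  (not all equal)
t=1: [62, 130, 154, 138, 199, 161, 117, 143]  (not all equal)
t=2: [193, 168, 200, 209, 206, 200, 205, 158]  (not all equal)
t=3: [211, 211, 210, 209, 209, 209, 210, 210]  (not all equal)
t=4: [207, 207, 207, 208, 208, 208, 208, 207]  (not all equal)
t=5: [209, 209, 208, 208, 208, 208, 208, 208]  (not all equal)
t=6: [208, 208, 208, 208, 208, 208, 208, 208]  (all equal)

Answer: 6
Key observation: Synchronization is absorbing here: once all oscillators are equal they stay equal, and step 6 is the first all-equal step.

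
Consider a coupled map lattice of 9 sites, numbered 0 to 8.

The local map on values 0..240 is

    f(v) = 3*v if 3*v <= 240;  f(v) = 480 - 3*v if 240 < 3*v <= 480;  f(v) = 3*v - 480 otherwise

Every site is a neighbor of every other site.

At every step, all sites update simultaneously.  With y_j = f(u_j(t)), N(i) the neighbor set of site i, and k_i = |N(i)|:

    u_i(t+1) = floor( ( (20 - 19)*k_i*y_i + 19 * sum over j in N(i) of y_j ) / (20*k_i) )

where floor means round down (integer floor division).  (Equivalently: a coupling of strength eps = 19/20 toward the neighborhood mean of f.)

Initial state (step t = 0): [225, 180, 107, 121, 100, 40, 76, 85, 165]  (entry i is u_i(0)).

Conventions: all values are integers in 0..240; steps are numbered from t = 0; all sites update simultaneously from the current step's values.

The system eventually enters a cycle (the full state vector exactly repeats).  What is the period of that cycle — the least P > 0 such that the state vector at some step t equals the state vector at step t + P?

Answer: 8
Key observation: The state at step 4, [51, 51, 51, 51, 51, 51, 51, 51, 51], reappears at step 12 — and no state repeats earlier — so the cycle the system enters has period 8.

Derivation:
t=0: [225, 180, 107, 121, 100, 40, 76, 85, 165]
t=1: [140, 150, 143, 146, 141, 146, 138, 138, 153]
t=2: [47, 49, 48, 48, 47, 48, 47, 47, 50]
t=3: [143, 143, 143, 143, 143, 143, 143, 143, 143]
t=4: [51, 51, 51, 51, 51, 51, 51, 51, 51]
t=5: [153, 153, 153, 153, 153, 153, 153, 153, 153]
t=6: [21, 21, 21, 21, 21, 21, 21, 21, 21]
t=7: [63, 63, 63, 63, 63, 63, 63, 63, 63]
t=8: [189, 189, 189, 189, 189, 189, 189, 189, 189]
t=9: [87, 87, 87, 87, 87, 87, 87, 87, 87]
t=10: [219, 219, 219, 219, 219, 219, 219, 219, 219]
t=11: [177, 177, 177, 177, 177, 177, 177, 177, 177]
t=12: [51, 51, 51, 51, 51, 51, 51, 51, 51]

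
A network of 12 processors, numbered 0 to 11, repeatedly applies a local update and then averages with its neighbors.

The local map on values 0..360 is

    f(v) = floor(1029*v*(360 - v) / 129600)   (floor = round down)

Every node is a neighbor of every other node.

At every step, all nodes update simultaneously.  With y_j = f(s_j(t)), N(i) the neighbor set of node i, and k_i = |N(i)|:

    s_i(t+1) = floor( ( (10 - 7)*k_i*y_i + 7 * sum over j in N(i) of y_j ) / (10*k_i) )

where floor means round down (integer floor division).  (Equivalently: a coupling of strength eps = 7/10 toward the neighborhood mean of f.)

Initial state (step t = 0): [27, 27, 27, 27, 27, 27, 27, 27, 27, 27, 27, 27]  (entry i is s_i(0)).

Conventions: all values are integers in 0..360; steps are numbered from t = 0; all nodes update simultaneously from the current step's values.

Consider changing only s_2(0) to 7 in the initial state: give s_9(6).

Simulating step by step:
t=0: [27, 27, 7, 27, 27, 27, 27, 27, 27, 27, 27, 27]
t=1: [67, 67, 55, 67, 67, 67, 67, 67, 67, 67, 67, 67]
t=2: [153, 153, 148, 153, 153, 153, 153, 153, 153, 153, 153, 153]
t=3: [250, 250, 250, 250, 250, 250, 250, 250, 250, 250, 250, 250]
t=4: [218, 218, 218, 218, 218, 218, 218, 218, 218, 218, 218, 218]
t=5: [245, 245, 245, 245, 245, 245, 245, 245, 245, 245, 245, 245]
t=6: [223, 223, 223, 223, 223, 223, 223, 223, 223, 223, 223, 223]

Answer: s_9(6) = 223
Key observation: This trace re-runs the system from the modified initial state.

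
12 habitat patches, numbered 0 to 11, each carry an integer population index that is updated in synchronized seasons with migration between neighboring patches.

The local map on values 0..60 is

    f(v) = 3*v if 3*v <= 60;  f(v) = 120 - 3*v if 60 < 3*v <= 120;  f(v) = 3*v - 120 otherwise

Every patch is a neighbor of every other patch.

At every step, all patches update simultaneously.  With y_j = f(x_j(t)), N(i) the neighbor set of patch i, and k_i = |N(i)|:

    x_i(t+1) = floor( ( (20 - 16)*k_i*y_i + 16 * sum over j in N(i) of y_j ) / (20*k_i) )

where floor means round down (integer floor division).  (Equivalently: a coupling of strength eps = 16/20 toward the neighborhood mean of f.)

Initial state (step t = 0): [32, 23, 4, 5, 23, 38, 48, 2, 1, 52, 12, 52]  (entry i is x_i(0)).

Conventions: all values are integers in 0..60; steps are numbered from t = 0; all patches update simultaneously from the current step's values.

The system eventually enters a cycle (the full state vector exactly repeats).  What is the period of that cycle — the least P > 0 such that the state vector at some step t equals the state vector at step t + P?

Answer: 2
Key observation: The state at step 5, [36, 36, 36, 36, 36, 36, 36, 36, 36, 36, 36, 36], reappears at step 7 — and no state repeats earlier — so the cycle the system enters has period 2.

Derivation:
t=0: [32, 23, 4, 5, 23, 38, 48, 2, 1, 52, 12, 52]
t=1: [24, 28, 23, 23, 28, 22, 24, 22, 22, 26, 26, 26]
t=2: [46, 45, 47, 47, 45, 47, 46, 47, 47, 45, 45, 45]
t=3: [18, 17, 18, 18, 17, 18, 18, 18, 18, 17, 17, 17]
t=4: [52, 52, 52, 52, 52, 52, 52, 52, 52, 52, 52, 52]
t=5: [36, 36, 36, 36, 36, 36, 36, 36, 36, 36, 36, 36]
t=6: [12, 12, 12, 12, 12, 12, 12, 12, 12, 12, 12, 12]
t=7: [36, 36, 36, 36, 36, 36, 36, 36, 36, 36, 36, 36]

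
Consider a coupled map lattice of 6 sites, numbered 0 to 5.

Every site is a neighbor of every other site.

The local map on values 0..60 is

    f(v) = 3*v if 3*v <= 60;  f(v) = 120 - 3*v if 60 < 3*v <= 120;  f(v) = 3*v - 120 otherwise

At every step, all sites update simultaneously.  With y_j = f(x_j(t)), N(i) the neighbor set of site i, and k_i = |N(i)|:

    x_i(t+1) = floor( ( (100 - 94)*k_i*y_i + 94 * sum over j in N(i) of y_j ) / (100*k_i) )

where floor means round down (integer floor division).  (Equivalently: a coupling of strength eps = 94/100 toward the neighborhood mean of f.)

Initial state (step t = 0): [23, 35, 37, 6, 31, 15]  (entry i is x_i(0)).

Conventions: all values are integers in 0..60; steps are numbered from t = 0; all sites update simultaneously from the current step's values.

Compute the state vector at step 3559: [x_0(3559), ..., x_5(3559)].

Answer: [57, 57, 57, 57, 57, 57]
Key observation: The state at step 5, [33, 33, 33, 33, 33, 33], reappears at step 9: the system is in a cycle of period 4 from step 5 on.  Therefore the state at step 3559 equals the state at step 5 + ((3559 - 5) mod 4) = 7, which is [57, 57, 57, 57, 57, 57].

Derivation:
t=0: [23, 35, 37, 6, 31, 15]
t=1: [24, 29, 29, 28, 27, 25]
t=2: [37, 39, 39, 39, 39, 38]
t=3: [3, 4, 4, 4, 4, 4]
t=4: [11, 11, 11, 11, 11, 11]
t=5: [33, 33, 33, 33, 33, 33]
t=6: [21, 21, 21, 21, 21, 21]
t=7: [57, 57, 57, 57, 57, 57]
t=8: [51, 51, 51, 51, 51, 51]
t=9: [33, 33, 33, 33, 33, 33]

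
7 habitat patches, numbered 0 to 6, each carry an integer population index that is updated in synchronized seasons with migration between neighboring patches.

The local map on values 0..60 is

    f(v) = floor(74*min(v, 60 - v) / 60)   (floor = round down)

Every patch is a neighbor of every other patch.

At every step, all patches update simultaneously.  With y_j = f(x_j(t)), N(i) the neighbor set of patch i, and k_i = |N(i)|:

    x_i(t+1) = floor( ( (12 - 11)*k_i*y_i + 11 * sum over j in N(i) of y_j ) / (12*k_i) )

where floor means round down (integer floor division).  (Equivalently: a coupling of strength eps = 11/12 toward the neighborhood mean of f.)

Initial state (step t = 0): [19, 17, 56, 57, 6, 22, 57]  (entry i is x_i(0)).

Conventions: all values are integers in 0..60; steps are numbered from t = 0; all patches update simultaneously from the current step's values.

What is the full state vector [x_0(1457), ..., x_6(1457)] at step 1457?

Simulating step by step:
t=0: [19, 17, 56, 57, 6, 22, 57]
t=1: [11, 11, 13, 13, 12, 11, 13]
t=2: [14, 14, 14, 14, 14, 14, 14]
t=3: [17, 17, 17, 17, 17, 17, 17]
t=4: [20, 20, 20, 20, 20, 20, 20]
t=5: [24, 24, 24, 24, 24, 24, 24]
t=6: [29, 29, 29, 29, 29, 29, 29]
t=7: [35, 35, 35, 35, 35, 35, 35]
t=8: [30, 30, 30, 30, 30, 30, 30]
t=9: [37, 37, 37, 37, 37, 37, 37]
t=10: [28, 28, 28, 28, 28, 28, 28]
t=11: [34, 34, 34, 34, 34, 34, 34]
t=12: [32, 32, 32, 32, 32, 32, 32]
t=13: [34, 34, 34, 34, 34, 34, 34]

Answer: [34, 34, 34, 34, 34, 34, 34]
Key observation: The state at step 11, [34, 34, 34, 34, 34, 34, 34], reappears at step 13: the system is in a cycle of period 2 from step 11 on.  Therefore the state at step 1457 equals the state at step 11 + ((1457 - 11) mod 2) = 11, which is [34, 34, 34, 34, 34, 34, 34].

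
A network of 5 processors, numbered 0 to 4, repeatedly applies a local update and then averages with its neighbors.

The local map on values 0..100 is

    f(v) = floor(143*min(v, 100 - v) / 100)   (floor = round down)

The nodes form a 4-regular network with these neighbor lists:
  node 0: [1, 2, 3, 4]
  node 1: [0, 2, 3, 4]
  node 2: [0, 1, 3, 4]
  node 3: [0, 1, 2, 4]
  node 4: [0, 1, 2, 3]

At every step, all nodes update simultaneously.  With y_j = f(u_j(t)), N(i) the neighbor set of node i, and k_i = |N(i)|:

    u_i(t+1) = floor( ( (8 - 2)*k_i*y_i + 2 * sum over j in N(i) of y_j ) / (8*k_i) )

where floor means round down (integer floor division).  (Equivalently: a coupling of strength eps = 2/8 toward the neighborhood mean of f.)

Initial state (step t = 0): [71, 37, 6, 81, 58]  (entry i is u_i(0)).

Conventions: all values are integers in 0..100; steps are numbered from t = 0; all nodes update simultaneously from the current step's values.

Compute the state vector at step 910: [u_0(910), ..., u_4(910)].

Simulating step by step:
t=0: [71, 37, 6, 81, 58]
t=1: [39, 47, 17, 30, 53]
t=2: [53, 62, 32, 44, 62]
t=3: [63, 54, 48, 60, 54]
t=4: [54, 63, 65, 58, 63]
t=5: [62, 53, 51, 58, 53]
t=6: [57, 65, 68, 61, 65]
t=7: [58, 50, 47, 54, 50]
t=8: [62, 69, 66, 65, 69]
t=9: [52, 45, 48, 49, 45]
t=10: [67, 64, 67, 69, 64]
t=11: [47, 50, 47, 45, 50]
t=12: [67, 70, 67, 65, 70]
t=13: [46, 43, 46, 48, 43]
t=14: [64, 61, 64, 66, 61]
t=15: [51, 54, 51, 49, 54]
t=16: [69, 65, 69, 69, 65]
t=17: [44, 48, 44, 44, 48]
t=18: [62, 66, 62, 62, 66]
t=19: [53, 49, 53, 53, 49]
t=20: [67, 69, 67, 67, 69]
t=21: [46, 44, 46, 46, 44]
t=22: [64, 62, 64, 64, 62]
t=23: [51, 53, 51, 51, 53]
t=24: [69, 67, 69, 69, 67]
t=25: [44, 46, 44, 44, 46]
t=26: [62, 64, 62, 62, 64]
t=27: [53, 51, 53, 53, 51]
t=28: [67, 69, 67, 67, 69]

Answer: [64, 62, 64, 64, 62]
Key observation: The state at step 20, [67, 69, 67, 67, 69], reappears at step 28: the system is in a cycle of period 8 from step 20 on.  Therefore the state at step 910 equals the state at step 20 + ((910 - 20) mod 8) = 22, which is [64, 62, 64, 64, 62].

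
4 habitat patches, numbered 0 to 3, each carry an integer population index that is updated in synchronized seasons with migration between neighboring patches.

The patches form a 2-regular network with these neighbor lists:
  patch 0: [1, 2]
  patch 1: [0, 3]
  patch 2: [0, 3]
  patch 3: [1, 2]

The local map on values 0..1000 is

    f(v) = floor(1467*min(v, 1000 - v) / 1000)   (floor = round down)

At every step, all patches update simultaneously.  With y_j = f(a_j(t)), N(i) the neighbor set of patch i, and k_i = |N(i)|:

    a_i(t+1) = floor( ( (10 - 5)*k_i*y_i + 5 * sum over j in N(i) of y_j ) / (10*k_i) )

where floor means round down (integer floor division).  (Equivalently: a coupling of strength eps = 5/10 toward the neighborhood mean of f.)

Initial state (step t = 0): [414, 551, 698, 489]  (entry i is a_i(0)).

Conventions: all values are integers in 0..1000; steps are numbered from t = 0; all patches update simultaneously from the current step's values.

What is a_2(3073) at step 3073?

Simulating step by step:
t=0: [414, 551, 698, 489]
t=1: [578, 660, 552, 633]
t=2: [598, 538, 617, 557]
t=3: [604, 648, 590, 634]
t=4: [569, 537, 579, 547]
t=5: [640, 663, 632, 656]
t=6: [522, 505, 527, 510]
t=7: [705, 717, 701, 713]
t=8: [429, 420, 432, 423]
t=9: [626, 620, 628, 622]
t=10: [549, 554, 548, 552]
t=11: [659, 656, 661, 657]
t=12: [500, 502, 499, 501]
t=13: [732, 731, 732, 731]
t=14: [393, 393, 393, 393]
t=15: [576, 576, 576, 576]
t=16: [622, 622, 622, 622]
t=17: [554, 554, 554, 554]
t=18: [654, 654, 654, 654]
t=19: [507, 507, 507, 507]
t=20: [723, 723, 723, 723]
t=21: [406, 406, 406, 406]
t=22: [595, 595, 595, 595]
t=23: [594, 594, 594, 594]
t=24: [595, 595, 595, 595]

Answer: a_2(3073) = 594
Key observation: The state at step 22, [595, 595, 595, 595], reappears at step 24: the system is in a cycle of period 2 from step 22 on.  Therefore the state at step 3073 equals the state at step 22 + ((3073 - 22) mod 2) = 23, which is [594, 594, 594, 594].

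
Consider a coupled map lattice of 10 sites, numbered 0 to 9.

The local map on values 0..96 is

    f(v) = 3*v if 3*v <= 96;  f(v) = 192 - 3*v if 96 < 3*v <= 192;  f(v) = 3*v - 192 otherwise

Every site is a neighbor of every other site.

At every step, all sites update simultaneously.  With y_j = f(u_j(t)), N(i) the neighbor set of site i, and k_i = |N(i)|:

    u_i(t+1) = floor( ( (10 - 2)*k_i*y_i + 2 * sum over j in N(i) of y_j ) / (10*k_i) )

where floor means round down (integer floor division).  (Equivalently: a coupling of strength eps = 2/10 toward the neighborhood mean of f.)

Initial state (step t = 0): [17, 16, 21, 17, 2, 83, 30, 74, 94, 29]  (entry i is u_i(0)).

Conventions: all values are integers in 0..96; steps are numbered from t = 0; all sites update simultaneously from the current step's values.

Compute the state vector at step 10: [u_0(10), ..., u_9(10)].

Simulating step by step:
t=0: [17, 16, 21, 17, 2, 83, 30, 74, 94, 29]
t=1: [52, 50, 61, 52, 17, 57, 82, 36, 82, 80]
t=2: [37, 42, 16, 37, 49, 26, 51, 75, 51, 47]
t=3: [75, 63, 49, 75, 47, 73, 42, 38, 42, 52]
t=4: [35, 12, 44, 35, 49, 30, 61, 70, 61, 37]
t=5: [79, 39, 58, 79, 46, 81, 18, 25, 18, 74]
t=6: [46, 69, 25, 46, 53, 50, 53, 69, 53, 34]
t=7: [51, 21, 68, 51, 35, 42, 35, 21, 35, 79]
t=8: [43, 62, 22, 43, 80, 64, 80, 62, 80, 48]
t=9: [57, 13, 60, 57, 46, 8, 46, 13, 46, 46]
t=10: [24, 38, 17, 24, 50, 26, 50, 38, 50, 50]

Answer: [24, 38, 17, 24, 50, 26, 50, 38, 50, 50]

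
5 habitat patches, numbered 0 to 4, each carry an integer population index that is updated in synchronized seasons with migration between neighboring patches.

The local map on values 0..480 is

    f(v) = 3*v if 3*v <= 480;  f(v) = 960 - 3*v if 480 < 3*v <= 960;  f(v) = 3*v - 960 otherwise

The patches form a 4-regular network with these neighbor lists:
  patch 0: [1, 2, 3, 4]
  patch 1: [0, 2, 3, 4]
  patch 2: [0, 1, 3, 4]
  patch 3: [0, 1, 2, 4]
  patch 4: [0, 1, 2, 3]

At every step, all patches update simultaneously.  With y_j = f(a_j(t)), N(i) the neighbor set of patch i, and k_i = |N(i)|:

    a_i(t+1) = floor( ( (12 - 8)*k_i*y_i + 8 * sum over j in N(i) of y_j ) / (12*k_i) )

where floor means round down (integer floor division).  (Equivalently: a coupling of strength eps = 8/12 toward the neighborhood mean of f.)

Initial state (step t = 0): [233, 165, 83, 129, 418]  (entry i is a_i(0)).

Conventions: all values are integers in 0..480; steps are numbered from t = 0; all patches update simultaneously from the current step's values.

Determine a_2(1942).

Answer: a_2(1942) = 126
Key observation: The state at step 8, [174, 174, 174, 174, 174], reappears at step 16: the system is in a cycle of period 8 from step 8 on.  Therefore the state at step 1942 equals the state at step 8 + ((1942 - 8) mod 8) = 14, which is [126, 126, 126, 126, 126].

Derivation:
t=0: [233, 165, 83, 129, 418]
t=1: [319, 353, 317, 340, 325]
t=2: [31, 47, 32, 41, 33]
t=3: [107, 115, 108, 112, 108]
t=4: [328, 332, 329, 331, 329]
t=5: [28, 30, 29, 30, 29]
t=6: [87, 88, 87, 88, 87]
t=7: [262, 262, 262, 262, 262]
t=8: [174, 174, 174, 174, 174]
t=9: [438, 438, 438, 438, 438]
t=10: [354, 354, 354, 354, 354]
t=11: [102, 102, 102, 102, 102]
t=12: [306, 306, 306, 306, 306]
t=13: [42, 42, 42, 42, 42]
t=14: [126, 126, 126, 126, 126]
t=15: [378, 378, 378, 378, 378]
t=16: [174, 174, 174, 174, 174]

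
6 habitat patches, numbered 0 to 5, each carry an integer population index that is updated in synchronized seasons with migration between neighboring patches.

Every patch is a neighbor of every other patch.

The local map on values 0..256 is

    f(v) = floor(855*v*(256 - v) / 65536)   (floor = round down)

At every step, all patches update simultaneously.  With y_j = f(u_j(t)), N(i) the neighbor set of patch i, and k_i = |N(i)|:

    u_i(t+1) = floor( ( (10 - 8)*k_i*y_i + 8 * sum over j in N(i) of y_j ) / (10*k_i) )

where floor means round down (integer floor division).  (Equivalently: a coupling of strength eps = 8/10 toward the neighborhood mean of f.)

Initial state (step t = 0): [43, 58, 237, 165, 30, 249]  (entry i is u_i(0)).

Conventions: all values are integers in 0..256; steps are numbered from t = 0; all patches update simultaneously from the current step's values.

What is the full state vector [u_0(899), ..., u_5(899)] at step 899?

Answer: [121, 121, 121, 121, 121, 121]
Key observation: The state at step 4, [213, 213, 213, 213, 213, 213], reappears at step 8: the system is in a cycle of period 4 from step 4 on.  Therefore the state at step 899 equals the state at step 4 + ((899 - 4) mod 4) = 7, which is [121, 121, 121, 121, 121, 121].

Derivation:
t=0: [43, 58, 237, 165, 30, 249]
t=1: [105, 106, 103, 108, 104, 101]
t=2: [206, 206, 205, 206, 206, 205]
t=3: [134, 134, 134, 134, 134, 134]
t=4: [213, 213, 213, 213, 213, 213]
t=5: [119, 119, 119, 119, 119, 119]
t=6: [212, 212, 212, 212, 212, 212]
t=7: [121, 121, 121, 121, 121, 121]
t=8: [213, 213, 213, 213, 213, 213]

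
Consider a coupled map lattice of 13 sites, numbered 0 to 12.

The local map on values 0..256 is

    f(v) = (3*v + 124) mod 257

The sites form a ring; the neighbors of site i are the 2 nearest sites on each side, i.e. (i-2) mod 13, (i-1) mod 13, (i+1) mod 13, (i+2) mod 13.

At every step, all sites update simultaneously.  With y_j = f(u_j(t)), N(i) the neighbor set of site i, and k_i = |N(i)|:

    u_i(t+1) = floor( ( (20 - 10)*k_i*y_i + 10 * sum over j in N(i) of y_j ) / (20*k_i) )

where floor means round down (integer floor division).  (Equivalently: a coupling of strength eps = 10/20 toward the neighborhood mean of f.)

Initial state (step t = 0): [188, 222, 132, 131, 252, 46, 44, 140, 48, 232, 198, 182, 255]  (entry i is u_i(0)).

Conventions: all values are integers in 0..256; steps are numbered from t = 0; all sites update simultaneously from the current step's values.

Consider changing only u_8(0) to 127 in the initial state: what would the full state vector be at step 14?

Answer: [155, 187, 169, 183, 122, 128, 95, 158, 84, 153, 74, 142, 94]
Key observation: This trace re-runs the system from the modified initial state.

Derivation:
t=0: [188, 222, 132, 131, 252, 46, 44, 140, 127, 232, 198, 182, 255]
t=1: [124, 47, 41, 18, 88, 52, 177, 84, 191, 104, 173, 146, 128]
t=2: [188, 118, 193, 140, 139, 82, 127, 125, 162, 149, 147, 123, 178]
t=3: [185, 177, 151, 83, 86, 124, 183, 185, 122, 106, 92, 171, 157]
t=4: [133, 123, 99, 129, 134, 190, 174, 184, 198, 175, 149, 133, 112]
t=5: [81, 196, 145, 201, 97, 160, 135, 162, 162, 121, 97, 55, 140]
t=6: [93, 148, 107, 167, 124, 105, 62, 101, 110, 162, 127, 82, 77]
t=7: [129, 94, 162, 138, 186, 162, 125, 151, 169, 139, 187, 130, 119]
t=8: [185, 149, 122, 75, 141, 110, 176, 91, 121, 57, 131, 84, 183]
t=9: [153, 109, 159, 111, 99, 148, 144, 145, 154, 80, 69, 105, 122]
t=10: [121, 170, 121, 162, 129, 83, 62, 56, 69, 100, 111, 151, 181]
t=11: [185, 148, 202, 138, 188, 112, 86, 68, 93, 130, 157, 125, 153]
t=12: [155, 86, 160, 92, 158, 150, 136, 94, 107, 67, 97, 160, 102]
t=13: [97, 122, 98, 116, 80, 79, 69, 116, 143, 107, 143, 104, 142]
t=14: [155, 187, 169, 183, 122, 128, 95, 158, 84, 153, 74, 142, 94]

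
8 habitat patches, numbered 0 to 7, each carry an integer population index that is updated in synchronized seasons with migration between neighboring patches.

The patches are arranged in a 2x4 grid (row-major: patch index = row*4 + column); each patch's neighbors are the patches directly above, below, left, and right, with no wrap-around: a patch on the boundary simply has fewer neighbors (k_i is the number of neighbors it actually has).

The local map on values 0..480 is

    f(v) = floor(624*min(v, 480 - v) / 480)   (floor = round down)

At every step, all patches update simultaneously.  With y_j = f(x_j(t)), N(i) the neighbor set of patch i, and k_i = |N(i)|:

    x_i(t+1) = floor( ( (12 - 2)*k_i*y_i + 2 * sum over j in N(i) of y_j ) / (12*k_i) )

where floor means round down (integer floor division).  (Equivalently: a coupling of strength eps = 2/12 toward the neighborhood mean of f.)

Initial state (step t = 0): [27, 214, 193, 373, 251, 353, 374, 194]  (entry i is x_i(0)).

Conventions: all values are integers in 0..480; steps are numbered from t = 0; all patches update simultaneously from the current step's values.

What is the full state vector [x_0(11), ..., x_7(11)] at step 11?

Answer: [304, 265, 230, 231, 309, 304, 255, 233]

Derivation:
t=0: [27, 214, 193, 373, 251, 353, 374, 194]
t=1: [77, 256, 239, 157, 264, 177, 151, 233]
t=2: [130, 278, 296, 221, 260, 234, 210, 285]
t=3: [186, 257, 244, 280, 277, 298, 271, 257]
t=4: [246, 284, 300, 266, 258, 242, 272, 285]
t=5: [298, 258, 239, 272, 291, 302, 269, 256]
t=6: [241, 283, 304, 275, 243, 237, 274, 287]
t=7: [305, 260, 233, 261, 308, 302, 266, 252]
t=8: [231, 280, 298, 286, 224, 236, 277, 293]
t=9: [295, 263, 239, 249, 293, 300, 262, 245]
t=10: [243, 278, 306, 301, 242, 239, 283, 302]
t=11: [304, 265, 230, 231, 309, 304, 255, 233]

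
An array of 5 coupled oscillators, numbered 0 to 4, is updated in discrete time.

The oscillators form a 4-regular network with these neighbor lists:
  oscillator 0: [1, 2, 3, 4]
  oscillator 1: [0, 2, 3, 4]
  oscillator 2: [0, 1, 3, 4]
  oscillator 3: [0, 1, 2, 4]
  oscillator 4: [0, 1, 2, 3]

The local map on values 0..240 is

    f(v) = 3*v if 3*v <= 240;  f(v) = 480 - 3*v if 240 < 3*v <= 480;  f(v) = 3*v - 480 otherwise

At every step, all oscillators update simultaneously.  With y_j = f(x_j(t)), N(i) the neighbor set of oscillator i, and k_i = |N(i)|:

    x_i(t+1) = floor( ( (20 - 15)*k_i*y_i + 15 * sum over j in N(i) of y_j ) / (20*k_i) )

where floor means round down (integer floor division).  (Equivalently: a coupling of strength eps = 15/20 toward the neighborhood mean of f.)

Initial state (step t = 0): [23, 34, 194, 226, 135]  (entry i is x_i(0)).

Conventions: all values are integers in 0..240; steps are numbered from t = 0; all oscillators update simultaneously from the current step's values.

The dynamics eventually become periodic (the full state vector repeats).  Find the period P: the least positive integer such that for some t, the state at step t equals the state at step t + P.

Simulating step by step:
t=0: [23, 34, 194, 226, 135]
t=1: [106, 108, 108, 114, 107]
t=2: [154, 154, 154, 153, 154]
t=3: [18, 18, 18, 18, 18]
t=4: [54, 54, 54, 54, 54]
t=5: [162, 162, 162, 162, 162]
t=6: [6, 6, 6, 6, 6]
t=7: [18, 18, 18, 18, 18]

Answer: 4
Key observation: The state at step 3, [18, 18, 18, 18, 18], reappears at step 7 — and no state repeats earlier — so the cycle the system enters has period 4.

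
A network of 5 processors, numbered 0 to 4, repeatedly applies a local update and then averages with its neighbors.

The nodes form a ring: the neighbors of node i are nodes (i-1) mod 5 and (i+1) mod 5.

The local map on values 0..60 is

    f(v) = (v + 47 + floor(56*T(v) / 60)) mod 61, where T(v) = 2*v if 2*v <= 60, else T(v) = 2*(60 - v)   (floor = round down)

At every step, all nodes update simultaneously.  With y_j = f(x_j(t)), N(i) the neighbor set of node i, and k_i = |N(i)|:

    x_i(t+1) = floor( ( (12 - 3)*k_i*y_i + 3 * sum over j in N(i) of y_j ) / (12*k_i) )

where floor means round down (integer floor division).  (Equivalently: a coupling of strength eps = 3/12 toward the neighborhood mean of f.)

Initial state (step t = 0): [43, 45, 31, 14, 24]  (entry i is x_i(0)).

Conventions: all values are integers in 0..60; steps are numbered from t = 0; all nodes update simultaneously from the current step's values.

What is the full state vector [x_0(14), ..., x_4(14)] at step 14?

Simulating step by step:
t=0: [43, 45, 31, 14, 24]
t=1: [59, 53, 18, 27, 51]
t=2: [47, 49, 34, 12, 45]
t=3: [57, 49, 14, 23, 53]
t=4: [49, 50, 32, 48, 51]
t=5: [54, 48, 20, 49, 53]
t=6: [51, 53, 46, 53, 52]
t=7: [52, 52, 56, 52, 52]
t=8: [52, 51, 49, 51, 52]
t=9: [52, 53, 54, 53, 52]
t=10: [52, 51, 51, 51, 52]
t=11: [52, 52, 53, 52, 52]
t=12: [52, 52, 52, 52, 52]
t=13: [52, 52, 52, 52, 52]
t=14: [52, 52, 52, 52, 52]

Answer: [52, 52, 52, 52, 52]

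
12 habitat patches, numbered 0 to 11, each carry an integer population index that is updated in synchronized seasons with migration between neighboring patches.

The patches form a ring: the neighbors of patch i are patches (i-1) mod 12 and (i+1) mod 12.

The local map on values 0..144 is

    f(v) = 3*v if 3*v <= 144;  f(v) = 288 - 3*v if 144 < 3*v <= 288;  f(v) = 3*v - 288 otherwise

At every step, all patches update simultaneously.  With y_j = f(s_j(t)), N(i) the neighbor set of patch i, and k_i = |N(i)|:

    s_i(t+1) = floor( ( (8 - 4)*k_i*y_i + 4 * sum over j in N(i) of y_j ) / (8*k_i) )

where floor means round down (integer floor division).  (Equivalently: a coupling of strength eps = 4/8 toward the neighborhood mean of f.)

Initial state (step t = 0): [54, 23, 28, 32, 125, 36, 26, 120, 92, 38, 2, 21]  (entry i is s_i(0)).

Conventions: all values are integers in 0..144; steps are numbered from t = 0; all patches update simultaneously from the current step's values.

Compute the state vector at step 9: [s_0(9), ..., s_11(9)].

Answer: [119, 123, 97, 60, 70, 87, 69, 69, 110, 127, 117, 116]

Derivation:
t=0: [54, 23, 28, 32, 125, 36, 26, 120, 92, 38, 2, 21]
t=1: [96, 87, 83, 90, 94, 95, 84, 58, 52, 61, 47, 64]
t=2: [30, 23, 30, 20, 8, 12, 47, 99, 120, 120, 120, 83]
t=3: [72, 79, 77, 58, 36, 59, 81, 57, 56, 72, 63, 60]
t=4: [75, 57, 69, 98, 110, 93, 79, 99, 107, 90, 94, 96]
t=5: [60, 94, 71, 33, 24, 27, 30, 25, 23, 18, 7, 17]
t=6: [68, 48, 63, 86, 81, 81, 84, 77, 66, 49, 36, 57]
t=7: [107, 117, 93, 51, 41, 42, 43, 60, 94, 120, 118, 106]
t=8: [39, 42, 54, 100, 126, 126, 123, 87, 48, 54, 58, 39]
t=9: [119, 123, 97, 60, 70, 87, 69, 69, 110, 127, 117, 116]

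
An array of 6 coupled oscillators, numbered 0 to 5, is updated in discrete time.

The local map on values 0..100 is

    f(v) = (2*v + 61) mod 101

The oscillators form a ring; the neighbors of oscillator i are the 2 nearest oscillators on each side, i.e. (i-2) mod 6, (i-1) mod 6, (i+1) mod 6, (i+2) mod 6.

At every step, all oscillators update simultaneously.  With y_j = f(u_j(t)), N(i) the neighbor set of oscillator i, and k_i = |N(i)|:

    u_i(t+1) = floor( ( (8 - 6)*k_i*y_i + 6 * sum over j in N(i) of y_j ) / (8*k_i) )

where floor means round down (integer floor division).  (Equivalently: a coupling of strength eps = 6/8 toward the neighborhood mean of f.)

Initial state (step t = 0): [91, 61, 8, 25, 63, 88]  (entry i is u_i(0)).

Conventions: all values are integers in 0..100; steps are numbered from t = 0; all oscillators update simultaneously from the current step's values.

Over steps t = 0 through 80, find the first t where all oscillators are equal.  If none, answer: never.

Answer: 12
Key observation: Synchronization is absorbing here: once all oscillators are equal they stay equal, and step 12 is the first all-equal step.

Derivation:
t=0: [91, 61, 8, 25, 63, 88]  (not all equal)
t=1: [62, 51, 60, 55, 52, 49]  (not all equal)
t=2: [70, 70, 72, 67, 70, 67]  (not all equal)
t=3: [80, 79, 74, 79, 79, 97]  (not all equal)
t=4: [22, 22, 14, 21, 22, 26]  (not all equal)
t=5: [21, 21, 24, 20, 21, 5]  (not all equal)
t=6: [16, 15, 3, 15, 15, 18]  (not all equal)
t=7: [88, 88, 85, 87, 88, 92]  (not all equal)
t=8: [35, 35, 33, 34, 35, 36]  (not all equal)
t=9: [29, 29, 28, 29, 29, 30]  (not all equal)
t=10: [18, 18, 17, 18, 18, 18]  (not all equal)
t=11: [96, 96, 96, 96, 96, 97]  (not all equal)
t=12: [51, 51, 51, 51, 51, 51]  (all equal)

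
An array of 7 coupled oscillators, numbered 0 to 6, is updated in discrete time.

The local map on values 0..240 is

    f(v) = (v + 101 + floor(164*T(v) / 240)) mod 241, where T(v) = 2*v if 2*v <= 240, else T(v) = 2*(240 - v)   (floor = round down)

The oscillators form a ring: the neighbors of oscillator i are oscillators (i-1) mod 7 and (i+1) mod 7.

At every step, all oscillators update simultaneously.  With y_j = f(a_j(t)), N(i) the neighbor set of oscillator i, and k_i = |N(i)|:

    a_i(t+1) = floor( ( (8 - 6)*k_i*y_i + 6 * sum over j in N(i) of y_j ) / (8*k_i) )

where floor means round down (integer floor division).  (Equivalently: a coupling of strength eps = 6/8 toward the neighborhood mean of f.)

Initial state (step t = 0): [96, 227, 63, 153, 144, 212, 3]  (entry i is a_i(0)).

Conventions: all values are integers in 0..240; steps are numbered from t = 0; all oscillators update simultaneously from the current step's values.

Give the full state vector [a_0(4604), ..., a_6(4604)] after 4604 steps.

Simulating step by step:
t=0: [96, 227, 63, 153, 144, 212, 3]
t=1: [101, 62, 90, 86, 124, 118, 100]
t=2: [63, 66, 44, 96, 111, 124, 113]
t=3: [55, 84, 89, 144, 116, 128, 88]
t=4: [105, 127, 89, 110, 137, 111, 156]
t=5: [128, 102, 115, 107, 125, 130, 118]
t=6: [125, 127, 113, 131, 130, 140, 140]
t=7: [139, 136, 136, 134, 138, 137, 138]
t=8: [137, 137, 138, 137, 137, 137, 137]
t=9: [137, 137, 137, 137, 137, 137, 137]
t=10: [137, 137, 137, 137, 137, 137, 137]

Answer: [137, 137, 137, 137, 137, 137, 137]
Key observation: The state at step 9, [137, 137, 137, 137, 137, 137, 137], reappears at step 10: the system is in a cycle of period 1 from step 9 on.  Therefore the state at step 4604 equals the state at step 9 + ((4604 - 9) mod 1) = 9, which is [137, 137, 137, 137, 137, 137, 137].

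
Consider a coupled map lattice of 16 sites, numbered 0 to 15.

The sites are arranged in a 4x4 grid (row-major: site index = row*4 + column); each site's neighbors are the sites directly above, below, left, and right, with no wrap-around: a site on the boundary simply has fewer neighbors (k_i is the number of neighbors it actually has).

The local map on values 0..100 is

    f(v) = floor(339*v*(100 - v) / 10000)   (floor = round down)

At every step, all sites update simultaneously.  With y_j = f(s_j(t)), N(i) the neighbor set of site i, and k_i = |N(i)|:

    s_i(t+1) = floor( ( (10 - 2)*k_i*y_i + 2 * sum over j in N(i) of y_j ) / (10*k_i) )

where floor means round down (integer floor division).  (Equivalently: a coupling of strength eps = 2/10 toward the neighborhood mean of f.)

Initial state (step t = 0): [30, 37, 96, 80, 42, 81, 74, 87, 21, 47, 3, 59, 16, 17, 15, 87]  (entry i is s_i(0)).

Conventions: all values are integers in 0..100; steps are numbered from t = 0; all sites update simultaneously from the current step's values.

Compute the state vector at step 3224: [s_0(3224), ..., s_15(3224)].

Simulating step by step:
t=0: [30, 37, 96, 80, 42, 81, 74, 87, 21, 47, 3, 59, 16, 17, 15, 87]
t=1: [72, 72, 23, 48, 77, 57, 57, 43, 58, 75, 20, 71, 46, 49, 40, 42]
t=2: [67, 68, 63, 81, 63, 80, 80, 82, 79, 65, 58, 69, 83, 82, 79, 80]
t=3: [74, 72, 75, 54, 75, 57, 56, 51, 58, 73, 78, 70, 48, 52, 57, 56]
t=4: [65, 68, 66, 81, 65, 80, 80, 83, 79, 68, 61, 71, 83, 82, 81, 81]
t=5: [76, 72, 72, 53, 74, 57, 56, 49, 57, 70, 76, 67, 48, 51, 53, 53]
t=6: [62, 68, 70, 82, 67, 80, 81, 83, 81, 72, 64, 74, 83, 83, 82, 83]
t=7: [77, 72, 68, 51, 71, 56, 54, 48, 54, 65, 74, 63, 47, 48, 51, 49]
t=8: [61, 68, 74, 82, 70, 81, 82, 83, 82, 77, 68, 78, 84, 83, 82, 83]
t=9: [78, 71, 63, 51, 68, 54, 51, 48, 51, 59, 69, 57, 45, 47, 51, 48]
t=10: [60, 69, 79, 83, 73, 82, 83, 83, 83, 81, 74, 82, 83, 83, 83, 83]
t=11: [78, 70, 55, 47, 64, 51, 48, 47, 48, 52, 61, 50, 47, 47, 48, 47]
t=12: [61, 71, 82, 83, 77, 83, 83, 84, 83, 83, 80, 83, 84, 84, 83, 84]
t=13: [76, 67, 50, 47, 59, 48, 47, 45, 47, 47, 52, 47, 45, 45, 47, 45]
t=14: [64, 74, 83, 83, 80, 83, 83, 83, 83, 83, 84, 83, 83, 83, 83, 83]
t=15: [74, 63, 48, 47, 54, 48, 46, 47, 47, 46, 45, 46, 47, 47, 46, 47]
t=16: [68, 78, 83, 84, 82, 83, 83, 84, 84, 83, 83, 83, 84, 84, 83, 84]
t=17: [69, 57, 47, 45, 51, 47, 46, 45, 45, 46, 47, 46, 45, 45, 46, 45]
t=18: [74, 82, 83, 83, 83, 83, 83, 83, 83, 83, 84, 83, 83, 83, 83, 83]
t=19: [61, 50, 47, 47, 48, 47, 46, 47, 47, 46, 45, 46, 47, 47, 46, 47]
t=20: [80, 83, 84, 84, 83, 84, 83, 84, 84, 83, 83, 83, 84, 84, 83, 84]
t=21: [52, 47, 45, 45, 47, 45, 46, 45, 45, 46, 47, 46, 45, 45, 46, 45]
t=22: [84, 83, 83, 83, 83, 83, 83, 83, 83, 83, 84, 83, 83, 83, 83, 83]
t=23: [45, 46, 47, 47, 46, 47, 46, 47, 47, 46, 45, 46, 47, 47, 46, 47]
t=24: [83, 83, 84, 84, 83, 84, 83, 84, 84, 83, 83, 83, 84, 84, 83, 84]
t=25: [47, 46, 45, 45, 46, 45, 46, 45, 45, 46, 47, 46, 45, 45, 46, 45]
t=26: [84, 83, 83, 83, 83, 83, 83, 83, 83, 83, 84, 83, 83, 83, 83, 83]

Answer: [83, 83, 84, 84, 83, 84, 83, 84, 84, 83, 83, 83, 84, 84, 83, 84]
Key observation: The state at step 22, [84, 83, 83, 83, 83, 83, 83, 83, 83, 83, 84, 83, 83, 83, 83, 83], reappears at step 26: the system is in a cycle of period 4 from step 22 on.  Therefore the state at step 3224 equals the state at step 22 + ((3224 - 22) mod 4) = 24, which is [83, 83, 84, 84, 83, 84, 83, 84, 84, 83, 83, 83, 84, 84, 83, 84].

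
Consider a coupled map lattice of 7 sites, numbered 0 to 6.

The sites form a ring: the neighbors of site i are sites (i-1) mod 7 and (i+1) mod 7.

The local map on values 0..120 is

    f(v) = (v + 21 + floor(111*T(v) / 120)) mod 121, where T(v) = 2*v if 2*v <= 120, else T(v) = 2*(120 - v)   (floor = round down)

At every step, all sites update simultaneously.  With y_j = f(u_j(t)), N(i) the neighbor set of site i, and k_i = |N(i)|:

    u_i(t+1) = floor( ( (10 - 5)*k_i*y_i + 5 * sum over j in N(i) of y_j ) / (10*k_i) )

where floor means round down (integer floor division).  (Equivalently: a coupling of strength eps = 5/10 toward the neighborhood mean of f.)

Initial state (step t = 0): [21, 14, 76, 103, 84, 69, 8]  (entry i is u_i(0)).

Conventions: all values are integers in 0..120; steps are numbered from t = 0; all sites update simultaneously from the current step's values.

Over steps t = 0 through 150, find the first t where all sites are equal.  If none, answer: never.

Simulating step by step:
t=0: [21, 14, 76, 103, 84, 69, 8]  (not all equal)
t=1: [65, 64, 52, 43, 49, 54, 57]  (not all equal)
t=2: [65, 62, 46, 32, 38, 51, 60]  (not all equal)
t=3: [68, 58, 60, 65, 43, 42, 63]  (not all equal)
t=4: [65, 66, 68, 56, 32, 32, 54]  (not all equal)
t=5: [62, 65, 63, 73, 98, 97, 71]  (not all equal)
t=6: [66, 67, 65, 56, 43, 44, 57]  (not all equal)
t=7: [64, 65, 64, 51, 32, 33, 53]  (not all equal)
t=8: [62, 66, 61, 67, 96, 98, 71]  (not all equal)
t=9: [66, 67, 67, 60, 45, 44, 57]  (not all equal)
t=10: [64, 65, 66, 58, 38, 35, 53]  (not all equal)
t=11: [62, 66, 65, 50, 50, 74, 72]  (not all equal)
t=12: [65, 66, 59, 48, 46, 55, 62]  (not all equal)
t=13: [66, 66, 59, 42, 38, 53, 65]  (not all equal)
t=14: [65, 65, 55, 28, 21, 44, 62]  (not all equal)
t=15: [66, 63, 69, 84, 71, 49, 57]  (not all equal)
t=16: [65, 66, 61, 56, 52, 50, 57]  (not all equal)
t=17: [64, 66, 66, 59, 49, 48, 58]  (not all equal)
t=18: [66, 65, 65, 60, 45, 44, 58]  (not all equal)
t=19: [65, 65, 67, 59, 38, 35, 55]  (not all equal)
t=20: [63, 65, 66, 52, 51, 76, 74]  (not all equal)
t=21: [65, 66, 61, 51, 48, 54, 60]  (not all equal)
t=22: [67, 66, 62, 49, 42, 53, 65]  (not all equal)
t=23: [65, 66, 60, 41, 32, 46, 62]  (not all equal)
t=24: [66, 66, 55, 53, 67, 60, 58]  (not all equal)
t=25: [65, 62, 57, 55, 63, 68, 66]  (not all equal)
t=26: [66, 66, 62, 60, 64, 65, 65]  (not all equal)
t=27: [65, 66, 68, 69, 67, 66, 65]  (not all equal)
t=28: [65, 65, 64, 63, 64, 65, 65]  (not all equal)
t=29: [66, 66, 67, 67, 67, 66, 66]  (not all equal)
t=30: [65, 65, 65, 65, 65, 65, 65]  (all equal)

Answer: 30
Key observation: Synchronization is absorbing here: once all sites are equal they stay equal, and step 30 is the first all-equal step.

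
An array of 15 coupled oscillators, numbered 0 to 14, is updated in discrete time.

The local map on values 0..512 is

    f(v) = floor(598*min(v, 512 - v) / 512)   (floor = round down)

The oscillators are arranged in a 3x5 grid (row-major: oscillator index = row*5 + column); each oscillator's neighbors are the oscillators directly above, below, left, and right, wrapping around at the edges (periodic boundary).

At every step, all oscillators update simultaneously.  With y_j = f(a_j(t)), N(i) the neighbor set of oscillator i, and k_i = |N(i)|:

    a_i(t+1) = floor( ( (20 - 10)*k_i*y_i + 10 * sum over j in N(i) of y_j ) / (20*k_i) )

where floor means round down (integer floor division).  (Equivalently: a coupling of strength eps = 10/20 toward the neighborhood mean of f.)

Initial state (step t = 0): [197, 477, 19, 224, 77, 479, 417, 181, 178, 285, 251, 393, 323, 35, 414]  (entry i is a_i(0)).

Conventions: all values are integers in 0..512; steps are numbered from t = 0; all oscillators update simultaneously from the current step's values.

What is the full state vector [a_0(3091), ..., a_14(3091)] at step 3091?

Answer: [295, 295, 295, 295, 295, 295, 295, 295, 295, 295, 295, 295, 295, 295, 295]
Key observation: The state at step 25, [295, 295, 295, 295, 295, 295, 295, 295, 295, 295, 295, 295, 295, 295, 295], reappears at step 27: the system is in a cycle of period 2 from step 25 on.  Therefore the state at step 3091 equals the state at step 25 + ((3091 - 25) mod 2) = 25, which is [295, 295, 295, 295, 295, 295, 295, 295, 295, 295, 295, 295, 295, 295, 295].

Derivation:
t=0: [197, 477, 19, 224, 77, 479, 417, 181, 178, 285, 251, 393, 323, 35, 414]
t=1: [172, 82, 102, 175, 153, 131, 108, 175, 200, 188, 211, 151, 161, 120, 142]
t=2: [184, 125, 145, 185, 187, 175, 141, 185, 212, 200, 209, 169, 173, 168, 180]
t=3: [208, 165, 181, 211, 218, 208, 177, 205, 231, 226, 225, 192, 198, 207, 216]
t=4: [239, 206, 219, 244, 252, 242, 215, 234, 258, 258, 251, 223, 229, 245, 253]
t=5: [278, 250, 260, 283, 291, 280, 257, 270, 290, 293, 286, 261, 267, 285, 293]
t=6: [271, 290, 287, 268, 260, 271, 290, 283, 263, 257, 267, 288, 284, 265, 257]
t=7: [280, 262, 265, 283, 291, 280, 263, 268, 287, 293, 283, 264, 267, 286, 294]
t=8: [270, 287, 285, 267, 259, 270, 286, 282, 264, 258, 268, 286, 283, 265, 257]
t=9: [281, 265, 267, 285, 292, 281, 265, 269, 286, 293, 282, 266, 269, 286, 293]
t=10: [269, 285, 282, 266, 258, 269, 284, 281, 264, 257, 269, 284, 281, 264, 257]
t=11: [282, 267, 270, 286, 293, 282, 268, 271, 287, 294, 282, 268, 271, 287, 294]
t=12: [268, 282, 279, 264, 257, 268, 281, 279, 263, 256, 268, 281, 279, 263, 256]
t=13: [283, 270, 273, 288, 294, 284, 271, 273, 288, 295, 284, 271, 273, 288, 295]
t=14: [267, 279, 277, 262, 256, 266, 279, 277, 262, 255, 266, 279, 277, 262, 255]
t=15: [286, 274, 275, 289, 295, 286, 274, 275, 289, 295, 286, 274, 275, 289, 295]
t=16: [263, 275, 274, 261, 255, 263, 275, 274, 261, 255, 263, 275, 274, 261, 255]
t=17: [289, 277, 278, 291, 295, 289, 277, 278, 291, 295, 289, 277, 278, 291, 295]
t=18: [260, 272, 271, 259, 254, 260, 272, 271, 259, 254, 260, 272, 271, 259, 254]
t=19: [292, 281, 282, 293, 295, 292, 281, 282, 293, 295, 292, 281, 282, 293, 295]
t=20: [257, 267, 266, 256, 253, 257, 267, 266, 256, 253, 257, 267, 266, 256, 253]
t=21: [295, 287, 288, 297, 295, 295, 287, 288, 297, 295, 295, 287, 288, 297, 295]
t=22: [254, 260, 259, 252, 252, 254, 260, 259, 252, 252, 254, 260, 259, 252, 252]
t=23: [295, 294, 294, 294, 294, 295, 294, 294, 294, 294, 295, 294, 294, 294, 294]
t=24: [253, 253, 254, 254, 253, 253, 253, 254, 254, 253, 253, 253, 254, 254, 253]
t=25: [295, 295, 295, 295, 295, 295, 295, 295, 295, 295, 295, 295, 295, 295, 295]
t=26: [253, 253, 253, 253, 253, 253, 253, 253, 253, 253, 253, 253, 253, 253, 253]
t=27: [295, 295, 295, 295, 295, 295, 295, 295, 295, 295, 295, 295, 295, 295, 295]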